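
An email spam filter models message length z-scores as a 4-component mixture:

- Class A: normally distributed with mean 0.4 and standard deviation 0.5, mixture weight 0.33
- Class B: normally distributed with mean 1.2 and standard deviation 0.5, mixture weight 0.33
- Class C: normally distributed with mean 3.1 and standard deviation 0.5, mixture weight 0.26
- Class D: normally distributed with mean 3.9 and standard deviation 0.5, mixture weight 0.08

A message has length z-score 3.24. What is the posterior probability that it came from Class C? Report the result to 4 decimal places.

Posterior ∝ prior × likelihood, so P(k | x) ∝ π_k f_k(x); normalise over all components.
Normal densities:
  p_A = 7.87497e-08
  p_B = 0.00019374
  p_C = 0.767213
  p_D = 0.333874
Weight by the priors:
  π_A·p_A = 0.33 × 7.87497e-08 = 2.59874e-08
  π_B·p_B = 0.33 × 0.00019374 = 6.39343e-05
  π_C·p_C = 0.26 × 0.767213 = 0.199475
  π_D·p_D = 0.08 × 0.333874 = 0.0267099
Sum: 2.59874e-08 + 6.39343e-05 + 0.199475 + 0.0267099 = 0.226249
Responsibility of Class C: 0.199475 / 0.226249 ≈ 0.8817

0.8817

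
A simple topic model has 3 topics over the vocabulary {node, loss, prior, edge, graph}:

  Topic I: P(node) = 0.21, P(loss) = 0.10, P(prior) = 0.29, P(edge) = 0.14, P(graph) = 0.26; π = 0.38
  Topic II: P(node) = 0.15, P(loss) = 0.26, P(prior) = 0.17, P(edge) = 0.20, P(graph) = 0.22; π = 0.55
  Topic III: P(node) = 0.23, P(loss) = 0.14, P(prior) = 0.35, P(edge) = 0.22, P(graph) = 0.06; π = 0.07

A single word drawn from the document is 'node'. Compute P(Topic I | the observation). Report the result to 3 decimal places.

The responsibility of component k is P(Z=k) f_k(x) divided by Σ_j P(Z=j) f_j(x).
Categorical probabilities:
  f_I = 0.21
  f_II = 0.15
  f_III = 0.23
Prior × likelihood for each component:
  P(Z=I)·f_I = 0.38 × 0.21 = 0.0798
  P(Z=II)·f_II = 0.55 × 0.15 = 0.0825
  P(Z=III)·f_III = 0.07 × 0.23 = 0.0161
Sum: 0.0798 + 0.0825 + 0.0161 = 0.1784
P(Topic I | data) ≈ 0.447

0.447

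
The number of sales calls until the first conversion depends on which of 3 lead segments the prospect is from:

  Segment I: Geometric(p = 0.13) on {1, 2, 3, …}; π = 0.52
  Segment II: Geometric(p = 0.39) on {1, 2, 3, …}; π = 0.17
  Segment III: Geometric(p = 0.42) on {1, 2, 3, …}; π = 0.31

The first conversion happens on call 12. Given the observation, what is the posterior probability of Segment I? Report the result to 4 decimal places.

Posterior ∝ prior × likelihood, so P(k | x) ∝ π_k f_k(x); normalise over all components.
Evaluate each component's likelihood at the observed value:
  L_I = 0.0280967
  L_II = 0.00169704
  L_III = 0.00104944
Weight by the priors:
  π_I·L_I = 0.52 × 0.0280967 = 0.0146103
  π_II·L_II = 0.17 × 0.00169704 = 0.000288497
  π_III·L_III = 0.31 × 0.00104944 = 0.000325326
Evidence: 0.0146103 + 0.000288497 + 0.000325326 = 0.0152241
Responsibility of Segment I: 0.0146103 / 0.0152241 ≈ 0.9597

0.9597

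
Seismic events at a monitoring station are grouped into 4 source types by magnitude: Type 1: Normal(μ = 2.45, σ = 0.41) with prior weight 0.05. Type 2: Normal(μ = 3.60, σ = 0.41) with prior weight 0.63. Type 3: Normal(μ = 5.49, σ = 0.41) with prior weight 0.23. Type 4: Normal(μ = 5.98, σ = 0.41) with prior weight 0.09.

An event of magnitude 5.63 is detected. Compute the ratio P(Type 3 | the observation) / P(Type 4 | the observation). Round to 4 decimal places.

Since P(k|x) ∝ π_k f_k(x), the posterior odds are π_i f_i(x) / (π_j f_j(x)).
Component likelihoods at x = 5.63:
  p_1 = (1/(0.41·√(2π)))·exp(−(5.63−2.45)²/(2·0.41²)) = 0.973030·exp(-30.07852) = 8.41761e-14
  p_2 = (1/(0.41·√(2π)))·exp(−(5.63−3.60)²/(2·0.41²)) = 0.973030·exp(-12.25729) = 4.62226e-06
  p_3 = (1/(0.41·√(2π)))·exp(−(5.63−5.49)²/(2·0.41²)) = 0.973030·exp(-0.05830) = 0.917926
  p_4 = (1/(0.41·√(2π)))·exp(−(5.63−5.98)²/(2·0.41²)) = 0.973030·exp(-0.36437) = 0.675902
Posterior odds = (π_3·p_3) / (π_4·p_4) = (0.23·0.917926) / (0.09·0.675902) = 0.211123 / 0.0608312 ≈ 3.4706

3.4706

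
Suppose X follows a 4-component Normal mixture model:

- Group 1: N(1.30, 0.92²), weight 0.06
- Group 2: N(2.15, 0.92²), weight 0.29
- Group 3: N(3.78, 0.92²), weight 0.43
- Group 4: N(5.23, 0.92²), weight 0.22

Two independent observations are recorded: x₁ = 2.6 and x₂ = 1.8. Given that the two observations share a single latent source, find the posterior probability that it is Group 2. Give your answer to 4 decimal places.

0.8639

Posterior ∝ prior × likelihood, so P(k | x) ∝ P(Z=k) f_k(x); normalise over all components.
Since both observations come from the same component, the likelihood for component k is f_k(x₁)·f_k(x₂).
  f_1 = [(1/(0.92·√(2π)))·exp(−(2.6−1.30)²/(2·0.92²)) = 0.433633·exp(-0.99835) = 0.159789] × [0.374097] = 0.0597764
  f_2 = [(1/(0.92·√(2π)))·exp(−(2.6−2.15)²/(2·0.92²)) = 0.433633·exp(-0.11962) = 0.384742] × [0.403361] = 0.15519
  f_3 = [(1/(0.92·√(2π)))·exp(−(2.6−3.78)²/(2·0.92²)) = 0.433633·exp(-0.82254) = 0.190501] × [0.0427886] = 0.00815126
  f_4 = [(1/(0.92·√(2π)))·exp(−(2.6−5.23)²/(2·0.92²)) = 0.433633·exp(-4.08607) = 0.00728726] × [0.00041571] = 3.02939e-06
Weight by the priors:
  P(Z=1)·f_1 = 0.06 × 0.0597764 = 0.00358658
  P(Z=2)·f_2 = 0.29 × 0.15519 = 0.0450052
  P(Z=3)·f_3 = 0.43 × 0.00815126 = 0.00350504
  P(Z=4)·f_4 = 0.22 × 3.02939e-06 = 6.66466e-07
Marginal: 0.00358658 + 0.0450052 + 0.00350504 + 6.66466e-07 = 0.0520975
Responsibility of Group 2: 0.0450052 / 0.0520975 ≈ 0.8639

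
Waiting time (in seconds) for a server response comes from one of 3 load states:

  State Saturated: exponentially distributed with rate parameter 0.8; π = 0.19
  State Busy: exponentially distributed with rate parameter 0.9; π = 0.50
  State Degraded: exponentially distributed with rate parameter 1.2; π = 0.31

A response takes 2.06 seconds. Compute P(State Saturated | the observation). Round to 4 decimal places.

0.2231

P(component k | x) = π_k·f_k(x) / marginal(x), where marginal(x) = Σ_j π_j·f_j(x).
Exponential densities:
  f_Saturated = 0.153948
  f_Busy = 0.140949
  f_Degraded = 0.101299
Prior × likelihood for each component:
  π_Saturated·f_Saturated = 0.19 × 0.153948 = 0.02925
  π_Busy·f_Busy = 0.50 × 0.140949 = 0.0704743
  π_Degraded·f_Degraded = 0.31 × 0.101299 = 0.0314027
Marginal: 0.02925 + 0.0704743 + 0.0314027 = 0.131127
Responsibility of State Saturated: 0.02925 / 0.131127 ≈ 0.2231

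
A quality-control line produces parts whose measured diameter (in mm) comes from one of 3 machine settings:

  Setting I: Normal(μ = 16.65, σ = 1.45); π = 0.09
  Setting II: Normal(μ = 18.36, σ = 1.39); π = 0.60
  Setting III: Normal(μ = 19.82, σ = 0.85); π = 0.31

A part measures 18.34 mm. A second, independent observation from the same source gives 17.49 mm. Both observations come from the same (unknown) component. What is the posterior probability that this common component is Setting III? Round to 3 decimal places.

0.008

The responsibility of component k is π_k f_k(x) divided by Σ_j π_j f_j(x).
Since both observations come from the same component, the likelihood for component k is f_k(x₁)·f_k(x₂).
  p_I = [0.139496] × [0.232631] = 0.0324511
  p_II = [0.286979] × [0.235954] = 0.067714
  p_III = [0.103078] × [0.0109606] = 0.0011298
Weight by the priors:
  π_I·p_I = 0.09 × 0.0324511 = 0.0029206
  π_II·p_II = 0.60 × 0.067714 = 0.0406284
  π_III·p_III = 0.31 × 0.0011298 = 0.000350239
Evidence: 0.0029206 + 0.0406284 + 0.000350239 = 0.0438992
So the posterior for Setting III is 0.000350239 / 0.0438992 ≈ 0.008.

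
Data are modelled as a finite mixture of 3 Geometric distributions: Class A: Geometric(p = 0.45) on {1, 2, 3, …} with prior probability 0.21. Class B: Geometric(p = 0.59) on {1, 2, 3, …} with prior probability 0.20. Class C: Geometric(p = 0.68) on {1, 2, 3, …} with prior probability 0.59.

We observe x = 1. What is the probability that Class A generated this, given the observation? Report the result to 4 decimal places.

0.1540

Apply Bayes' rule: the posterior for each component is proportional to its prior times its likelihood at x.
Component likelihoods at x = 1:
  f_A = 0.45·(1−0.45)^0 = 0.45·1 = 0.45
  f_B = 0.59·(1−0.59)^0 = 0.59·1 = 0.59
  f_C = 0.68·(1−0.68)^0 = 0.68·1 = 0.68
Weight by the priors:
  w_A·f_A = 0.21 × 0.45 = 0.0945
  w_B·f_B = 0.20 × 0.59 = 0.118
  w_C·f_C = 0.59 × 0.68 = 0.4012
Evidence: 0.0945 + 0.118 + 0.4012 = 0.6137
Responsibility of Class A: 0.0945 / 0.6137 ≈ 0.1540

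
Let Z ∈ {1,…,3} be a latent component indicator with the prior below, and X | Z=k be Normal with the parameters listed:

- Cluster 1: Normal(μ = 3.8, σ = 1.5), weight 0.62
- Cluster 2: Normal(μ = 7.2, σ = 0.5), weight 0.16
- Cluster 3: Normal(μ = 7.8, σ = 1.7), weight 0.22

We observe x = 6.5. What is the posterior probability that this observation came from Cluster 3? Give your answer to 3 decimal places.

Apply Bayes' rule: the posterior for each component is proportional to its prior times its likelihood at x.
Evaluate each component's likelihood at the observed value:
  p_1 = 0.0526334
  p_2 = 0.299455
  p_3 = 0.175178
Weight by the priors:
  π_1·p_1 = 0.62 × 0.0526334 = 0.0326327
  π_2·p_2 = 0.16 × 0.299455 = 0.0479128
  π_3·p_3 = 0.22 × 0.175178 = 0.0385391
Normaliser: 0.0326327 + 0.0479128 + 0.0385391 = 0.119085
P(Cluster 3 | data) ≈ 0.324

0.324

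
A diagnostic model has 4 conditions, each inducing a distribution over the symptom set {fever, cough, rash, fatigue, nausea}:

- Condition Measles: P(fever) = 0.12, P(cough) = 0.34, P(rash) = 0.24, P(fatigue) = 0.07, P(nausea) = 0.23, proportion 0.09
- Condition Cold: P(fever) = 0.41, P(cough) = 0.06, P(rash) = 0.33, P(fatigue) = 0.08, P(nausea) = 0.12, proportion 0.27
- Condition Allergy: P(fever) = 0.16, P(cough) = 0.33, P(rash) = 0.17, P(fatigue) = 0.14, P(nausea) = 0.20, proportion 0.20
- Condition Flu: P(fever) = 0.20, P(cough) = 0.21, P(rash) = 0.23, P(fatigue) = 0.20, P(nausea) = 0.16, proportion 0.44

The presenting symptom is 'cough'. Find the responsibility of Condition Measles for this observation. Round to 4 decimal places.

0.1491

Posterior ∝ prior × likelihood, so P(k | x) ∝ P(Z=k) f_k(x); normalise over all components.
Component likelihoods at x = 'cough':
  p_Measles = P(cough | comp) = 0.34
  p_Cold = P(cough | comp) = 0.06
  p_Allergy = P(cough | comp) = 0.33
  p_Flu = P(cough | comp) = 0.21
Multiply by the mixture weights:
  P(Z=Measles)·p_Measles = 0.09 × 0.34 = 0.0306
  P(Z=Cold)·p_Cold = 0.27 × 0.06 = 0.0162
  P(Z=Allergy)·p_Allergy = 0.20 × 0.33 = 0.066
  P(Z=Flu)·p_Flu = 0.44 × 0.21 = 0.0924
Sum: 0.0306 + 0.0162 + 0.066 + 0.0924 = 0.2052
P(Condition Measles | the observation) = 0.0306 / 0.2052 ≈ 0.1491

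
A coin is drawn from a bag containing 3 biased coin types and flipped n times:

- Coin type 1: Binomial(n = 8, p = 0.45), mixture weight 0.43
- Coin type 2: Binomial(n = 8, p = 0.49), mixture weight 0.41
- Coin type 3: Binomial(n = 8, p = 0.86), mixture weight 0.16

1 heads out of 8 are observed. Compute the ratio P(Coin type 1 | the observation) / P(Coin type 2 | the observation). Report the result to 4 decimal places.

Posterior odds = (π_i f_i(x)) / (π_j f_j(x)); the normalising sum cancels.
Binomial probabilities:
  L_1 = C(8,1)·0.45^1·0.55^7 = 8·0.45·0.0152244 = 0.0548077
  L_2 = C(8,1)·0.49^1·0.51^7 = 8·0.49·0.00897411 = 0.0351785
  L_3 = C(8,1)·0.86^1·0.14^7 = 8·0.86·1.05414e-06 = 7.25245e-06
Posterior odds = (π_1·L_1) / (π_2·L_2) = (0.43·0.0548077) / (0.41·0.0351785) = 0.0235673 / 0.0144232 ≈ 1.6340

1.6340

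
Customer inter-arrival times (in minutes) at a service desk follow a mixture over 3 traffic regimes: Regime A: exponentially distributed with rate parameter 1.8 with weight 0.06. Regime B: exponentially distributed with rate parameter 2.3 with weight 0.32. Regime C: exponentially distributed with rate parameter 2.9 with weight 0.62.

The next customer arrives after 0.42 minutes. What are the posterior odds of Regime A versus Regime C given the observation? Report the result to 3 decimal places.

0.095

Posterior odds = (w_i f_i(x)) / (w_j f_j(x)); the normalising sum cancels.
Component likelihoods at x = 0.42 minutes:
  f_A = 1.8·e^(−1.8·0.42) = 1.8·e^(−0.7560) = 0.845174
  f_B = 2.3·e^(−2.3·0.42) = 2.3·e^(−0.9660) = 0.875386
  f_C = 2.9·e^(−2.9·0.42) = 2.9·e^(−1.2180) = 0.857882
Posterior odds = (w_A·f_A) / (w_C·f_C) = (0.06·0.845174) / (0.62·0.857882) = 0.0507104 / 0.531887 ≈ 0.095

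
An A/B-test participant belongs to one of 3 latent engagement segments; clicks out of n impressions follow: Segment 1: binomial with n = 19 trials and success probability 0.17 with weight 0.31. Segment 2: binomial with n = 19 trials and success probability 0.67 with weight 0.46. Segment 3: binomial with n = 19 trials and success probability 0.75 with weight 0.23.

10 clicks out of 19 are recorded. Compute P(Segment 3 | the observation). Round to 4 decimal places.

By Bayes' theorem, P(k | x) = π_k f_k(x) / Σ_j π_j f_j(x).
Component likelihoods at x = 10 clicks out of 19:
  L_1 = 0.000348145
  L_2 = 0.0781523
  L_3 = 0.0198446
Prior × likelihood for each component:
  π_1·L_1 = 0.31 × 0.000348145 = 0.000107925
  π_2·L_2 = 0.46 × 0.0781523 = 0.0359501
  π_3·L_3 = 0.23 × 0.0198446 = 0.00456425
Marginal: 0.000107925 + 0.0359501 + 0.00456425 = 0.0406223
P(Segment 3 | data) ≈ 0.1124

0.1124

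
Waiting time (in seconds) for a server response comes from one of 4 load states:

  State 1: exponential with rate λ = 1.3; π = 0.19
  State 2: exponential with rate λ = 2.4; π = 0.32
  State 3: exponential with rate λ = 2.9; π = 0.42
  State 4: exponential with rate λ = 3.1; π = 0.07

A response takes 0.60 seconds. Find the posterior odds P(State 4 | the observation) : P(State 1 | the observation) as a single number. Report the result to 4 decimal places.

0.2983

Only the two components matter; the odds are (P(Z=i) f_i(x)) / (P(Z=j) f_j(x)).
Evaluate each component's likelihood at the observed value:
  f_1 = 1.3·e^(−1.3·0.60) = 1.3·e^(−0.7800) = 0.595928
  f_2 = 2.4·e^(−2.4·0.60) = 2.4·e^(−1.4400) = 0.568627
  f_3 = 2.9·e^(−2.9·0.60) = 2.9·e^(−1.7400) = 0.509009
  f_4 = 3.1·e^(−3.1·0.60) = 3.1·e^(−1.8600) = 0.482585
Odds = (0.07/0.19) × (0.482585/0.595928) = 0.368421 × 0.809805 ≈ 0.2983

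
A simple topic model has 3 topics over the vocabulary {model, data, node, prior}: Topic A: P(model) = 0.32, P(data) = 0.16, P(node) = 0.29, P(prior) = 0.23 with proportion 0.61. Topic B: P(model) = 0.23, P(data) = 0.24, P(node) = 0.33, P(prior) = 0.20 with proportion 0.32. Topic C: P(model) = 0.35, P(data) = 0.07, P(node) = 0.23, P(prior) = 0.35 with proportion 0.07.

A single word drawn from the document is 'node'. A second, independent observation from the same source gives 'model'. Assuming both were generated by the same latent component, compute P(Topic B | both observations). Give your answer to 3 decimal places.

0.281

By Bayes' theorem, P(k | x) = P(Z=k) f_k(x) / Σ_j P(Z=j) f_j(x).
Since both observations come from the same component, the likelihood for component k is f_k(x₁)·f_k(x₂).
  L_A = [P(node | comp) = 0.29] × [0.32] = 0.0928
  L_B = [P(node | comp) = 0.33] × [0.23] = 0.0759
  L_C = [P(node | comp) = 0.23] × [0.35] = 0.0805
Prior × likelihood for each component:
  P(Z=A)·L_A = 0.61 × 0.0928 = 0.056608
  P(Z=B)·L_B = 0.32 × 0.0759 = 0.024288
  P(Z=C)·L_C = 0.07 × 0.0805 = 0.005635
Marginal: 0.056608 + 0.024288 + 0.005635 = 0.086531
So the posterior for Topic B is 0.024288 / 0.086531 ≈ 0.281.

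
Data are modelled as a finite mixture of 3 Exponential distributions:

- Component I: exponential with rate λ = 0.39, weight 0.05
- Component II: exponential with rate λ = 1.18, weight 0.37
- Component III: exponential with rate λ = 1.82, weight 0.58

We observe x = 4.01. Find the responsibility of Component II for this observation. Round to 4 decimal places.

0.4451

Posterior ∝ prior × likelihood, so P(k | x) ∝ w_k f_k(x); normalise over all components.
Component likelihoods at x = 4.01:
  p_I = 0.39·e^(−0.39·4.01) = 0.39·e^(−1.5639) = 0.0816341
  p_II = 1.18·e^(−1.18·4.01) = 1.18·e^(−4.7318) = 0.0103965
  p_III = 1.82·e^(−1.82·4.01) = 1.82·e^(−7.2982) = 0.0012317
Weight by the priors:
  w_I·p_I = 0.05 × 0.0816341 = 0.0040817
  w_II·p_II = 0.37 × 0.0103965 = 0.00384671
  w_III·p_III = 0.58 × 0.0012317 = 0.000714383
Marginal: 0.0040817 + 0.00384671 + 0.000714383 = 0.00864279
Responsibility of Component II: 0.00384671 / 0.00864279 ≈ 0.4451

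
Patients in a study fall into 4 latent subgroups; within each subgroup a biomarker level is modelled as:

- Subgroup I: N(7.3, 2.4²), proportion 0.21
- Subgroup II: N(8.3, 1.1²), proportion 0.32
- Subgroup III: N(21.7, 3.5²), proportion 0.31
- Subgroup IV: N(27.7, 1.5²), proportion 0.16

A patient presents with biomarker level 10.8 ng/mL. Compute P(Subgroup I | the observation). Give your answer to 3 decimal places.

Posterior ∝ prior × likelihood, so P(k | x) ∝ P(Z=k) f_k(x); normalise over all components.
Normal densities:
  f_I = (1/(2.4·√(2π)))·exp(−(10.8−7.3)²/(2·2.4²)) = 0.166226·exp(-1.06337) = 0.0573963
  f_II = (1/(1.1·√(2π)))·exp(−(10.8−8.3)²/(2·1.1²)) = 0.362675·exp(-2.58264) = 0.0274087
  f_III = (1/(3.5·√(2π)))·exp(−(10.8−21.7)²/(2·3.5²)) = 0.113984·exp(-4.84939) = 0.000892852
  f_IV = (1/(1.5·√(2π)))·exp(−(10.8−27.7)²/(2·1.5²)) = 0.265962·exp(-63.46889) = 7.25489e-29
Unnormalised posteriors:
  P(Z=I)·f_I = 0.21 × 0.0573963 = 0.0120532
  P(Z=II)·f_II = 0.32 × 0.0274087 = 0.0087708
  P(Z=III)·f_III = 0.31 × 0.000892852 = 0.000276784
  P(Z=IV)·f_IV = 0.16 × 7.25489e-29 = 1.16078e-29
Marginal: 0.0120532 + 0.0087708 + 0.000276784 + 1.16078e-29 = 0.0211008
P(Subgroup I | x) ≈ 0.571

0.571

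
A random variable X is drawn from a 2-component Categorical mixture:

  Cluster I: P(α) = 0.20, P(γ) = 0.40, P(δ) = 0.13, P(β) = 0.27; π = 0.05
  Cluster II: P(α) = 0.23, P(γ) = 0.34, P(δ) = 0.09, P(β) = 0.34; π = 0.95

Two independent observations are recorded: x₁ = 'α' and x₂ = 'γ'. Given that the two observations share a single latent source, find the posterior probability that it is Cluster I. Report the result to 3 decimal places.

0.051

Apply Bayes' rule: the posterior for each component is proportional to its prior times its likelihood at x.
Since both observations come from the same component, the likelihood for component k is f_k(x₁)·f_k(x₂).
  f_I = [0.2] × [0.4] = 0.08
  f_II = [0.23] × [0.34] = 0.0782
Prior × likelihood for each component:
  P(Z=I)·f_I = 0.05 × 0.08 = 0.004
  P(Z=II)·f_II = 0.95 × 0.0782 = 0.07429
Evidence: 0.004 + 0.07429 = 0.07829
Responsibility of Cluster I: 0.004 / 0.07829 ≈ 0.051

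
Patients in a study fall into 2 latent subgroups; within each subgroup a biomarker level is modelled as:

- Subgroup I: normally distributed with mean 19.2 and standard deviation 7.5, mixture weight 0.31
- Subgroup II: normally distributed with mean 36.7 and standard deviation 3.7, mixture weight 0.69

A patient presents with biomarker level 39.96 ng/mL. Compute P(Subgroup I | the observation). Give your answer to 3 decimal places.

0.007

Posterior ∝ prior × likelihood, so P(k | x) ∝ P(Z=k) f_k(x); normalise over all components.
Normal densities:
  p_I = (1/(7.5·√(2π)))·exp(−(39.96−19.2)²/(2·7.5²)) = 0.053192·exp(-3.83091) = 0.00115373
  p_II = (1/(3.7·√(2π)))·exp(−(39.96−36.7)²/(2·3.7²)) = 0.107822·exp(-0.38815) = 0.0731368
Multiply by the mixture weights:
  P(Z=I)·p_I = 0.31 × 0.00115373 = 0.000357657
  P(Z=II)·p_II = 0.69 × 0.0731368 = 0.0504644
Denominator: 0.000357657 + 0.0504644 = 0.0508221
P(Subgroup I | the observation) = 0.000357657 / 0.0508221 ≈ 0.007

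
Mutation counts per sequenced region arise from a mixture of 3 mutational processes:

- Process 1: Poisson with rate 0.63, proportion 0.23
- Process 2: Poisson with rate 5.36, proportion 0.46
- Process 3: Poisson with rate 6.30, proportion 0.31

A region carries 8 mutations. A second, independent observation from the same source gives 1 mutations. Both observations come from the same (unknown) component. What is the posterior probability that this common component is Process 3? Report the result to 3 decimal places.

0.306

Posterior ∝ prior × likelihood, so P(k | x) ∝ P(Z=k) f_k(x); normalise over all components.
Since both observations come from the same component, the likelihood for component k is f_k(x₁)·f_k(x₂).
  f_1 = [e^(−0.63)·0.63^8/8! = 3.27792e-07] × [0.335533] = 1.09985e-07
  f_2 = [e^(−5.36)·5.36^8/8! = 0.0794291] × [0.0251969] = 0.00200136
  f_3 = [e^(−6.30)·6.30^8/8! = 0.113018] × [0.0115687] = 0.00130748
Weight by the priors:
  P(Z=1)·f_1 = 0.23 × 1.09985e-07 = 2.52965e-08
  P(Z=2)·f_2 = 0.46 × 0.00200136 = 0.000920627
  P(Z=3)·f_3 = 0.31 × 0.00130748 = 0.000405318
Denominator: 2.52965e-08 + 0.000920627 + 0.000405318 = 0.00132597
P(Process 3 | data) = 0.000405318 / 0.00132597 ≈ 0.306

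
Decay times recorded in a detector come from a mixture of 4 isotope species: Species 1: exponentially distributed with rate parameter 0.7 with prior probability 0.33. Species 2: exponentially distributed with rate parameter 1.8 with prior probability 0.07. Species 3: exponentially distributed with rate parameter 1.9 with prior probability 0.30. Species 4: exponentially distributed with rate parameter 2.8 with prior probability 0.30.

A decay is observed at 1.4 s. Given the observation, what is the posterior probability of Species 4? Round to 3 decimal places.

Apply Bayes' rule: the posterior for each component is proportional to its prior times its likelihood at x.
Component likelihoods at x = 1.4 s:
  f_1 = 0.7·e^(−0.7·1.4) = 0.7·e^(−0.9800) = 0.262718
  f_2 = 1.8·e^(−1.8·1.4) = 1.8·e^(−2.5200) = 0.144827
  f_3 = 1.9·e^(−1.9·1.4) = 1.9·e^(−2.6600) = 0.132902
  f_4 = 2.8·e^(−2.8·1.4) = 2.8·e^(−3.9200) = 0.0555551
Prior × likelihood for each component:
  w_1·f_1 = 0.33 × 0.262718 = 0.0866969
  w_2·f_2 = 0.07 × 0.144827 = 0.0101379
  w_3·f_3 = 0.30 × 0.132902 = 0.0398705
  w_4·f_4 = 0.30 × 0.0555551 = 0.0166665
Marginal: 0.0866969 + 0.0101379 + 0.0398705 + 0.0166665 = 0.153372
Responsibility of Species 4: 0.0166665 / 0.153372 ≈ 0.109

0.109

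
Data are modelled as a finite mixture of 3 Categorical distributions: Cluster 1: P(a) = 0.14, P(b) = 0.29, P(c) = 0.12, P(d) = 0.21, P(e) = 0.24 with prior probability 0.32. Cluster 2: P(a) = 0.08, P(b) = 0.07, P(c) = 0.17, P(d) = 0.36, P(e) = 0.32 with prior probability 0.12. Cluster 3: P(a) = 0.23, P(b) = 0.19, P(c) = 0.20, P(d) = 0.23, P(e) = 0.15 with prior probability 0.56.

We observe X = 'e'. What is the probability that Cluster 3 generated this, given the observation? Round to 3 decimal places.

0.422

P(component k | x) = P(Z=k)·f_k(x) / marginal(x), where marginal(x) = Σ_j P(Z=j)·f_j(x).
Component likelihoods at x = 'e':
  p_1 = 0.24
  p_2 = 0.32
  p_3 = 0.15
Unnormalised posteriors:
  P(Z=1)·p_1 = 0.32 × 0.24 = 0.0768
  P(Z=2)·p_2 = 0.12 × 0.32 = 0.0384
  P(Z=3)·p_3 = 0.56 × 0.15 = 0.084
Denominator: 0.0768 + 0.0384 + 0.084 = 0.1992
P(Cluster 3 | data) ≈ 0.422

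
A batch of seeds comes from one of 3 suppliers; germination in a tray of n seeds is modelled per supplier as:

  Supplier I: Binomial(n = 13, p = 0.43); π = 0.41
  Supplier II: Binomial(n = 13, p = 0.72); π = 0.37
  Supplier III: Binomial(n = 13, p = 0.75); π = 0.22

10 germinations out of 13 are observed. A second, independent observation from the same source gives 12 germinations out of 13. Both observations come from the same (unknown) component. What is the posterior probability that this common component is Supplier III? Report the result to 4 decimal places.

P(component k | x) = π_k·f_k(x) / marginal(x), where marginal(x) = Σ_j π_j·f_j(x).
Since both observations come from the same component, the likelihood for component k is f_k(x₁)·f_k(x₂).
  f_I = [C(13,10)·0.43^10·0.57^3 = 286·0.000216115·0.185193 = 0.0114466] × [0.000296101] = 3.38934e-06
  f_II = [C(13,10)·0.72^10·0.28^3 = 286·0.0374391·0.021952 = 0.235053] × [0.0706466] = 0.0166057
  f_III = [C(13,10)·0.75^10·0.25^3 = 286·0.0563135·0.015625 = 0.251651] × [0.102948] = 0.025907
Unnormalised posteriors:
  π_I·f_I = 0.41 × 3.38934e-06 = 1.38963e-06
  π_II·f_II = 0.37 × 0.0166057 = 0.0061441
  π_III·f_III = 0.22 × 0.025907 = 0.00569954
Sum: 1.38963e-06 + 0.0061441 + 0.00569954 = 0.011845
P(Supplier III | x₁, x₂) ≈ 0.4812

0.4812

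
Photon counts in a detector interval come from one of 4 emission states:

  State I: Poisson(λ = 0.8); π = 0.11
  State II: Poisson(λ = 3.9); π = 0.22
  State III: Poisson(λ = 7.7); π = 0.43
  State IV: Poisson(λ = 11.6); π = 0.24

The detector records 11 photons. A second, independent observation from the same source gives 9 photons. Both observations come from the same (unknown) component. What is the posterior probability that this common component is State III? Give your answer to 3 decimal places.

0.546

P(component k | x) = π_k·f_k(x) / marginal(x), where marginal(x) = Σ_j π_j·f_j(x).
Since both observations come from the same component, the likelihood for component k is f_k(x₁)·f_k(x₂).
  p_I = [e^(−0.8)·0.8^11/11! = 9.66938e-10] × [1.66192e-07] = 1.60698e-16
  p_II = [e^(−3.9)·3.9^11/11! = 0.00160993] × [0.0116431] = 1.87446e-05
  p_III = [e^(−7.7)·7.7^11/11! = 0.0639992] × [0.118737] = 0.00759908
  p_IV = [e^(−11.6)·11.6^11/11! = 0.117508] × [0.0960601] = 0.0112878
Unnormalised posteriors:
  π_I·p_I = 0.11 × 1.60698e-16 = 1.76768e-17
  π_II·p_II = 0.22 × 1.87446e-05 = 4.12381e-06
  π_III·p_III = 0.43 × 0.00759908 = 0.0032676
  π_IV·p_IV = 0.24 × 0.0112878 = 0.00270907
Normaliser: 1.76768e-17 + 4.12381e-06 + 0.0032676 + 0.00270907 = 0.0059808
So the posterior for State III is 0.0032676 / 0.0059808 ≈ 0.546.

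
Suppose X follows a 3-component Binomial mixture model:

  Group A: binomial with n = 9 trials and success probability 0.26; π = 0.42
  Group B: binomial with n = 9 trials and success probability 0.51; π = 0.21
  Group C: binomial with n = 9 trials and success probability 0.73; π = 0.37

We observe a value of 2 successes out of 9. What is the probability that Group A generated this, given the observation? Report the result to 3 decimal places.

The responsibility of component k is π_k f_k(x) divided by Σ_j π_j f_j(x).
Component likelihoods at x = 2 successes out of 9:
  p_A = C(9,2)·0.26^2·0.74^7 = 36·0.0676·0.121513 = 0.295714
  p_B = C(9,2)·0.51^2·0.49^7 = 36·0.2601·0.00678223 = 0.0635061
  p_C = C(9,2)·0.73^2·0.27^7 = 36·0.5329·0.000104604 = 0.00200676
Multiply by the mixture weights:
  π_A·p_A = 0.42 × 0.295714 = 0.1242
  π_B·p_B = 0.21 × 0.0635061 = 0.0133363
  π_C·p_C = 0.37 × 0.00200676 = 0.0007425
Sum: 0.1242 + 0.0133363 + 0.0007425 = 0.138278
P(Group A | 2 successes out of 9) = 0.1242 / 0.138278 ≈ 0.898

0.898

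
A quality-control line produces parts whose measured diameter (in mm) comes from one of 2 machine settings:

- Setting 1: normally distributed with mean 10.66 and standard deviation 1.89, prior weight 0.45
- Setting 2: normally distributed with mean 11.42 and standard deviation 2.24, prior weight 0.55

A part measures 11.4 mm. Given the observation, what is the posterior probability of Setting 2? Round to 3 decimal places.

Posterior ∝ prior × likelihood, so P(k | x) ∝ w_k f_k(x); normalise over all components.
Evaluate each component's likelihood at the observed value:
  L_1 = (1/(1.89·√(2π)))·exp(−(11.4−10.66)²/(2·1.89²)) = 0.211081·exp(-0.07665) = 0.195506
  L_2 = (1/(2.24·√(2π)))·exp(−(11.4−11.42)²/(2·2.24²)) = 0.178099·exp(-0.00004) = 0.178092
Prior × likelihood for each component:
  w_1·L_1 = 0.45 × 0.195506 = 0.0879776
  w_2·L_2 = 0.55 × 0.178092 = 0.0979507
Marginal: 0.0879776 + 0.0979507 = 0.185928
P(Setting 2 | 11.4 mm) ≈ 0.527

0.527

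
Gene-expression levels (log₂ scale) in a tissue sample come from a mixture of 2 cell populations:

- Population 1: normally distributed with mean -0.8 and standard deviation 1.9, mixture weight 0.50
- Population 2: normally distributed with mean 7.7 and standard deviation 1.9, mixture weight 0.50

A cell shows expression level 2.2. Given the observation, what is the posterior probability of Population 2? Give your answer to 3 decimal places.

0.050

P(component k | x) = π_k·f_k(x) / marginal(x), where marginal(x) = Σ_j π_j·f_j(x).
Component likelihoods at x = 2.2:
  L_1 = 0.060366
  L_2 = 0.00318105
Weight by the priors:
  π_1·L_1 = 0.50 × 0.060366 = 0.030183
  π_2·L_2 = 0.50 × 0.00318105 = 0.00159053
Denominator: 0.030183 + 0.00159053 = 0.0317735
So the posterior for Population 2 is 0.00159053 / 0.0317735 ≈ 0.050.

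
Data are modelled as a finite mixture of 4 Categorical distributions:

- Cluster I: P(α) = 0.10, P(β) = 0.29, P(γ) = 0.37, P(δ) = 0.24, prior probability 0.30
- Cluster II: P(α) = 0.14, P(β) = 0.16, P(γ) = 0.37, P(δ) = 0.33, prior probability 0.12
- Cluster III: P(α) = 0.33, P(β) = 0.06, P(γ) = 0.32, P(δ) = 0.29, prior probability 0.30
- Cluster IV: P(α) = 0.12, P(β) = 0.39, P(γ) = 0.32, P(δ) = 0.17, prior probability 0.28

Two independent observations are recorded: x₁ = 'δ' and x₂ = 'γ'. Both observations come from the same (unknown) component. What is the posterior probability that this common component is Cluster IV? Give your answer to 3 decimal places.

0.181

Apply Bayes' rule: the posterior for each component is proportional to its prior times its likelihood at x.
Since both observations come from the same component, the likelihood for component k is f_k(x₁)·f_k(x₂).
  p_I = [P(δ | comp) = 0.24] × [0.37] = 0.0888
  p_II = [P(δ | comp) = 0.33] × [0.37] = 0.1221
  p_III = [P(δ | comp) = 0.29] × [0.32] = 0.0928
  p_IV = [P(δ | comp) = 0.17] × [0.32] = 0.0544
Weight by the priors:
  π_I·p_I = 0.30 × 0.0888 = 0.02664
  π_II·p_II = 0.12 × 0.1221 = 0.014652
  π_III·p_III = 0.30 × 0.0928 = 0.02784
  π_IV·p_IV = 0.28 × 0.0544 = 0.015232
Normaliser: 0.02664 + 0.014652 + 0.02784 + 0.015232 = 0.084364
P(Cluster IV | x) = 0.015232 / 0.084364 ≈ 0.181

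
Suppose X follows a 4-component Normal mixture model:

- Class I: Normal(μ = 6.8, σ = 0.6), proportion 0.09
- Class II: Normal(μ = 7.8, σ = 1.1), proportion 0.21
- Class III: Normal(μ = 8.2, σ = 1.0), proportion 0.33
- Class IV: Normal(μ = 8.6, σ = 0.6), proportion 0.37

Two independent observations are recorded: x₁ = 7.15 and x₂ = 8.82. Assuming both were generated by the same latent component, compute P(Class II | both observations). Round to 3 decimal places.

0.312

P(component k | x) = π_k·f_k(x) / marginal(x), where marginal(x) = Σ_j π_j·f_j(x).
Since both observations come from the same component, the likelihood for component k is f_k(x₁)·f_k(x₂).
  f_I = [(1/(0.6·√(2π)))·exp(−(7.15−6.8)²/(2·0.6²)) = 0.664904·exp(-0.17014) = 0.560878] × [0.00229888] = 0.00128939
  f_II = [(1/(1.1·√(2π)))·exp(−(7.15−7.8)²/(2·1.1²)) = 0.362675·exp(-0.17459) = 0.304576] × [0.235943] = 0.0718624
  f_III = [(1/(1.0·√(2π)))·exp(−(7.15−8.2)²/(2·1.0²)) = 0.398942·exp(-0.55125) = 0.229882] × [0.329184] = 0.0756735
  f_IV = [(1/(0.6·√(2π)))·exp(−(7.15−8.6)²/(2·0.6²)) = 0.664904·exp(-2.92014) = 0.0358557] × [0.621677] = 0.0222907
Multiply by the mixture weights:
  π_I·f_I = 0.09 × 0.00128939 = 0.000116045
  π_II·f_II = 0.21 × 0.0718624 = 0.0150911
  π_III·f_III = 0.33 × 0.0756735 = 0.0249723
  π_IV·f_IV = 0.37 × 0.0222907 = 0.00824755
Marginal: 0.000116045 + 0.0150911 + 0.0249723 + 0.00824755 = 0.048427
P(Class II | data) = 0.0150911 / 0.048427 ≈ 0.312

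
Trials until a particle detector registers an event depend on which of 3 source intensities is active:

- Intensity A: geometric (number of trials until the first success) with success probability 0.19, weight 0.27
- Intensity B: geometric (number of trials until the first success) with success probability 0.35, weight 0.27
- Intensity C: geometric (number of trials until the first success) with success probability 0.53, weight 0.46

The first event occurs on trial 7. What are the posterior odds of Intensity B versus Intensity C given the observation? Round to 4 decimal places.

Posterior odds = (P(Z=i) f_i(x)) / (P(Z=j) f_j(x)); the normalising sum cancels.
Component likelihoods at x = 7:
  L_A = 0.0536616
  L_B = 0.0263966
  L_C = 0.00571298
Posterior odds = (P(Z=B)·L_B) / (P(Z=C)·L_C) = (0.27·0.0263966) / (0.46·0.00571298) = 0.00712709 / 0.00262797 ≈ 2.7120

2.7120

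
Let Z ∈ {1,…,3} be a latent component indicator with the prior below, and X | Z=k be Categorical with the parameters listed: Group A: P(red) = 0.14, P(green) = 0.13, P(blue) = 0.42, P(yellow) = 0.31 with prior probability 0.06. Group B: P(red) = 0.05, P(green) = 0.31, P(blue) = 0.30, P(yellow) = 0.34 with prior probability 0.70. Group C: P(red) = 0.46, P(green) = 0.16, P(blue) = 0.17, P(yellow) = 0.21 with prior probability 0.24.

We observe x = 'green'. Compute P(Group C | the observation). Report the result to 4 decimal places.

By Bayes' theorem, P(k | x) = π_k f_k(x) / Σ_j π_j f_j(x).
Evaluate each component's likelihood at the observed value:
  f_A = 0.13
  f_B = 0.31
  f_C = 0.16
Multiply by the mixture weights:
  π_A·f_A = 0.06 × 0.13 = 0.0078
  π_B·f_B = 0.70 × 0.31 = 0.217
  π_C·f_C = 0.24 × 0.16 = 0.0384
Denominator: 0.0078 + 0.217 + 0.0384 = 0.2632
Responsibility of Group C: 0.0384 / 0.2632 ≈ 0.1459

0.1459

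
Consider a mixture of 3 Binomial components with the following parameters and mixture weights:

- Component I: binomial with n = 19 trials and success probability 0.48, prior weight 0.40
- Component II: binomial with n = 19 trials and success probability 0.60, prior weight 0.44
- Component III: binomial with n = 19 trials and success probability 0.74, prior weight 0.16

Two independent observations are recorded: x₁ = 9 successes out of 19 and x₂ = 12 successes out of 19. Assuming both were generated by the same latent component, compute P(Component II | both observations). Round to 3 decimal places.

0.573

The responsibility of component k is π_k f_k(x) divided by Σ_j π_j f_j(x).
Since both observations come from the same component, the likelihood for component k is f_k(x₁)·f_k(x₂).
  L_I = [0.180623] × [0.0774899] = 0.0139965
  L_II = [0.097618] × [0.179706] = 0.0175425
  L_III = [0.00867736] × [0.109124] = 0.00094691
Multiply by the mixture weights:
  π_I·L_I = 0.40 × 0.0139965 = 0.00559859
  π_II·L_II = 0.44 × 0.0175425 = 0.00771871
  π_III·L_III = 0.16 × 0.00094691 = 0.000151506
Marginal: 0.00559859 + 0.00771871 + 0.000151506 = 0.0134688
P(Component II | data) = 0.00771871 / 0.0134688 ≈ 0.573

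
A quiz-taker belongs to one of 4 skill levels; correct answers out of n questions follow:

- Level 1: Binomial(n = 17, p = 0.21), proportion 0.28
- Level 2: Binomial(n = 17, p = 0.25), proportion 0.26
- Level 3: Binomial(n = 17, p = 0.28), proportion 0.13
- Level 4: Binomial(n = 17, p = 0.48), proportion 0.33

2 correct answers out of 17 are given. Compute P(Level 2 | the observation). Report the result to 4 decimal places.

Apply Bayes' rule: the posterior for each component is proportional to its prior times its likelihood at x.
Evaluate each component's likelihood at the observed value:
  p_1 = 0.174737
  p_2 = 0.113589
  p_3 = 0.07724
  p_4 = 0.00172215
Weight by the priors:
  π_1·p_1 = 0.28 × 0.174737 = 0.0489262
  π_2·p_2 = 0.26 × 0.113589 = 0.0295332
  π_3·p_3 = 0.13 × 0.07724 = 0.0100412
  π_4·p_4 = 0.33 × 0.00172215 = 0.00056831
Sum: 0.0489262 + 0.0295332 + 0.0100412 + 0.00056831 = 0.089069
P(Level 2 | 2 correct answers out of 17) = 0.0295332 / 0.089069 ≈ 0.3316

0.3316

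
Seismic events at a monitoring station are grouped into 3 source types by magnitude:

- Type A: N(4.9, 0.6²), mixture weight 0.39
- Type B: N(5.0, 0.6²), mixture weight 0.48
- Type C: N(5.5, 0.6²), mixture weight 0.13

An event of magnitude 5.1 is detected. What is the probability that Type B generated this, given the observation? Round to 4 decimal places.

0.5002

The responsibility of component k is π_k f_k(x) divided by Σ_j π_j f_j(x).
Evaluate each component's likelihood at the observed value:
  L_A = (1/(0.6·√(2π)))·exp(−(5.1−4.9)²/(2·0.6²)) = 0.664904·exp(-0.05556) = 0.628972
  L_B = (1/(0.6·√(2π)))·exp(−(5.1−5.0)²/(2·0.6²)) = 0.664904·exp(-0.01389) = 0.655733
  L_C = (1/(0.6·√(2π)))·exp(−(5.1−5.5)²/(2·0.6²)) = 0.664904·exp(-0.22222) = 0.532413
Prior × likelihood for each component:
  π_A·L_A = 0.39 × 0.628972 = 0.245299
  π_B·L_B = 0.48 × 0.655733 = 0.314752
  π_C·L_C = 0.13 × 0.532413 = 0.0692137
Evidence: 0.245299 + 0.314752 + 0.0692137 = 0.629265
P(Type B | 5.1) ≈ 0.5002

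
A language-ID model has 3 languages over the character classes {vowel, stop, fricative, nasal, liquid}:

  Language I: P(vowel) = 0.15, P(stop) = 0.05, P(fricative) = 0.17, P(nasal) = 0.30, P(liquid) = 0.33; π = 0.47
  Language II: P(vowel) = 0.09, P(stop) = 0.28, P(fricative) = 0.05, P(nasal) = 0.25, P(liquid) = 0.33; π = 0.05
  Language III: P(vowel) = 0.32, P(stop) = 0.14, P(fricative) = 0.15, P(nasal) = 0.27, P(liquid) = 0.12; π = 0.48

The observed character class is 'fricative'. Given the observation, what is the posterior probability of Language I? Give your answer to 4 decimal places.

Posterior ∝ prior × likelihood, so P(k | x) ∝ π_k f_k(x); normalise over all components.
Categorical probabilities:
  p_I = 0.17
  p_II = 0.05
  p_III = 0.15
Multiply by the mixture weights:
  π_I·p_I = 0.47 × 0.17 = 0.0799
  π_II·p_II = 0.05 × 0.05 = 0.0025
  π_III·p_III = 0.48 × 0.15 = 0.072
Marginal: 0.0799 + 0.0025 + 0.072 = 0.1544
P(Language I | 'fricative') ≈ 0.5175

0.5175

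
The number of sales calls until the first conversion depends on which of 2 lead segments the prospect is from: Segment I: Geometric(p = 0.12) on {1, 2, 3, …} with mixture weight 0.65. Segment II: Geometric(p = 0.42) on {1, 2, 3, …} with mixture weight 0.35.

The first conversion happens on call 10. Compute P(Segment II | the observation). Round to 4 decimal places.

The responsibility of component k is P(Z=k) f_k(x) divided by Σ_j P(Z=j) f_j(x).
Evaluate each component's likelihood at the observed value:
  f_I = 0.0379774
  f_II = 0.00311962
Multiply by the mixture weights:
  P(Z=I)·f_I = 0.65 × 0.0379774 = 0.0246853
  P(Z=II)·f_II = 0.35 × 0.00311962 = 0.00109187
Normaliser: 0.0246853 + 0.00109187 = 0.0257772
Responsibility of Segment II: 0.00109187 / 0.0257772 ≈ 0.0424

0.0424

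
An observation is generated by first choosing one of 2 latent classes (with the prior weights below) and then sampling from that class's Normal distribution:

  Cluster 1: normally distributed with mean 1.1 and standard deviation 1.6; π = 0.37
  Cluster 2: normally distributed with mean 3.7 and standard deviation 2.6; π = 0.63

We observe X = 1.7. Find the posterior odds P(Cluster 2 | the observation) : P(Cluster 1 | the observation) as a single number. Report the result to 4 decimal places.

Posterior odds = (π_i f_i(x)) / (π_j f_j(x)); the normalising sum cancels.
Component likelihoods at x = 1.7:
  p_1 = (1/(1.6·√(2π)))·exp(−(1.7−1.1)²/(2·1.6²)) = 0.249339·exp(-0.07031) = 0.232409
  p_2 = (1/(2.6·√(2π)))·exp(−(1.7−3.7)²/(2·2.6²)) = 0.153439·exp(-0.29586) = 0.114142
Odds = (0.63/0.37) × (0.114142/0.232409) = 1.7027 × 0.491127 ≈ 0.8362

0.8362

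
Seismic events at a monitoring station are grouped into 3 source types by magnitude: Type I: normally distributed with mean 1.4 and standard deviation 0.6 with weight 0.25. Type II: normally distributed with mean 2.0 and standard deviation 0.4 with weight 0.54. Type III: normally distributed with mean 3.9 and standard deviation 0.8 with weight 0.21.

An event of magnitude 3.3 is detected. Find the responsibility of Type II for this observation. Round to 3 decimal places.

0.033

Apply Bayes' rule: the posterior for each component is proportional to its prior times its likelihood at x.
Normal densities:
  f_I = (1/(0.6·√(2π)))·exp(−(3.3−1.4)²/(2·0.6²)) = 0.664904·exp(-5.01389) = 0.00441829
  f_II = (1/(0.4·√(2π)))·exp(−(3.3−2.0)²/(2·0.4²)) = 0.997356·exp(-5.28125) = 0.00507262
  f_III = (1/(0.8·√(2π)))·exp(−(3.3−3.9)²/(2·0.8²)) = 0.498678·exp(-0.28125) = 0.376422
Prior × likelihood for each component:
  P(Z=I)·f_I = 0.25 × 0.00441829 = 0.00110457
  P(Z=II)·f_II = 0.54 × 0.00507262 = 0.00273921
  P(Z=III)·f_III = 0.21 × 0.376422 = 0.0790486
Evidence: 0.00110457 + 0.00273921 + 0.0790486 = 0.0828924
P(Type II | the observation) = 0.00273921 / 0.0828924 ≈ 0.033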